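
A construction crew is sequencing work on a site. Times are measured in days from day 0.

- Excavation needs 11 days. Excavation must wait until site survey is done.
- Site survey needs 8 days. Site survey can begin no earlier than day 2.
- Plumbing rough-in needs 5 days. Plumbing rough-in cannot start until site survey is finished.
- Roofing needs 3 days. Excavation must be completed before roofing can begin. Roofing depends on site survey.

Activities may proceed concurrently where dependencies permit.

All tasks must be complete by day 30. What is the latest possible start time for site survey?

Roofing has no dependents, so it just needs to finish by day 30. Starting by 30 − 3 = day 27 achieves that.
Excavation must finish before roofing (must start by day 27). With an 11-day duration, excavation must start by 27 − 11 = day 16.
To finish by day 30, plumbing rough-in (duration 5) must start no later than day 25.
Site survey must finish in time for excavation (must start by day 16); roofing (must start by day 27); plumbing rough-in (must start by day 25). The tightest is day 16, so site survey must start by 16 − 8 = day 8.

8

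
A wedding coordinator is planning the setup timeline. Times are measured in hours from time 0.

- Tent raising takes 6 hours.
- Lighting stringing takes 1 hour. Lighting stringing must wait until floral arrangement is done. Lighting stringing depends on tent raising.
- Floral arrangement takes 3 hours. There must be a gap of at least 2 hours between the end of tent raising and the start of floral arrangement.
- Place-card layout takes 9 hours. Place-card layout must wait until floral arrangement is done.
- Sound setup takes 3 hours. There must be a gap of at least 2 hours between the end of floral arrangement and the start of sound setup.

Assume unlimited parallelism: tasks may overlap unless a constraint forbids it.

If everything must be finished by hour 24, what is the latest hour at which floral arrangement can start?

12

Lighting stringing must finish by hour 24; it takes 1 hour, so it must start by 24 − 1 = hour 23.
To finish by hour 24, sound setup (duration 3) must start no later than hour 21.
Place-card layout must finish by hour 24; it takes 9 hours, so it must start by 24 − 9 = hour 15.
Floral arrangement has several dependents: lighting stringing (must start by hour 23); sound setup (must start by hour 21, minus 2-hour gap → hour 19); place-card layout (must start by hour 15). The earliest of those limits is hour 15, so floral arrangement must start by 15 − 3 = hour 12.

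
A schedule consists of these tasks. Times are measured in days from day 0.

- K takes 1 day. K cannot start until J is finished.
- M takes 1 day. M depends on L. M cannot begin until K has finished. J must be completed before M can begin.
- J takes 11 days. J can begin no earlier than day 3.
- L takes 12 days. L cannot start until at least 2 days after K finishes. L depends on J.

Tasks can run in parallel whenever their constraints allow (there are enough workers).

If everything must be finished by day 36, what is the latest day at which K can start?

20

Nothing follows M; the deadline of day 36 is its only limit. It must start by 36 − 1 = day 35.
Since M (must start by day 35) depends on it, L must finish by day 35. Backing off its 12-day duration gives a latest start of day 23.
For K: L (must start by day 23, minus 2-day gap → day 21); M (must start by day 35). The most restrictive is day 21; with a 1-day duration, K must start by day 20.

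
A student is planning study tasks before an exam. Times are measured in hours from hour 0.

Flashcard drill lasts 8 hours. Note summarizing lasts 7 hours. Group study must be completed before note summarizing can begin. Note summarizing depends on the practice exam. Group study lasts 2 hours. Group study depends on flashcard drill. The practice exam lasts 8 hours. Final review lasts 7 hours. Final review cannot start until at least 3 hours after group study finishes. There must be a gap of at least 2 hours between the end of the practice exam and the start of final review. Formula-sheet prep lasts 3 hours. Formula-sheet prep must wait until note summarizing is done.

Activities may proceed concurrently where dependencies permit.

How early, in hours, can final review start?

13

The practice exam can start immediately at hour 0; it finishes at hour 8.
Nothing blocks flashcard drill, so it runs from hour 0 to hour 8.
Group study waits on flashcard drill (finishes hour 8), so it starts at hour 8 and finishes at 8 + 2 = hour 10.
Final review waits on group study (finishes hour 10, plus 3-hour gap → hour 13); the practice exam (finishes hour 8, plus 2-hour gap → hour 10). The latest of these is hour 13, which is the earliest final review can start.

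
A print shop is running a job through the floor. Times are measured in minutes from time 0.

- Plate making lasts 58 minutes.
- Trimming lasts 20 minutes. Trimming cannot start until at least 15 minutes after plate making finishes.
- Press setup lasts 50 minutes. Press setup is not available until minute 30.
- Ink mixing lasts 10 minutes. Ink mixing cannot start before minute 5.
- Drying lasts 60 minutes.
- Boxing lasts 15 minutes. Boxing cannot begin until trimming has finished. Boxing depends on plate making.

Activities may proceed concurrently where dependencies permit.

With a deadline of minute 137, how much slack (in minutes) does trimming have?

Nothing blocks plate making, so it runs from minute 0 to minute 58.
Trimming cannot begin until plate making (finishes minute 58, plus 15-minute gap → minute 73). It runs from minute 73 to 73 + 20 = minute 93.

Working backward from the deadline:
To finish by minute 137, boxing (duration 15) must start no later than minute 122.
Trimming must finish before boxing (must start by minute 122). With a 20-minute duration, trimming must start by 122 − 20 = minute 102.
So trimming can start as early as minute 73 and as late as minute 102, giving 102 − 73 = 29 minutes of slack.

29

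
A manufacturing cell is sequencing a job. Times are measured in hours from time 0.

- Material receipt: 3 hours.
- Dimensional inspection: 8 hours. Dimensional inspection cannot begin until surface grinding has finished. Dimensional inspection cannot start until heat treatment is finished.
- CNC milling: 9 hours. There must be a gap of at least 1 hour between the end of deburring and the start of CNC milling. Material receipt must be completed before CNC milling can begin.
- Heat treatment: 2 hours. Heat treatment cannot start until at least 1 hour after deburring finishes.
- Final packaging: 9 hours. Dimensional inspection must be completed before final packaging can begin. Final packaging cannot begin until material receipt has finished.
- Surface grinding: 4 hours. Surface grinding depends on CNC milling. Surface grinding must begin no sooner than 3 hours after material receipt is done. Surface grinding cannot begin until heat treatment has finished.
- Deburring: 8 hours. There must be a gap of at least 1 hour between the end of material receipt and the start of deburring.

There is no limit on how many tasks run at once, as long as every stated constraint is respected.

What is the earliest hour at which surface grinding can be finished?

26

Material receipt can start immediately at hour 0; it finishes at hour 3.
After material receipt (finishes hour 3, plus 1-hour gap → hour 4), deburring can start at hour 4 and finishes at hour 12.
After deburring (finishes hour 12, plus 1-hour gap → hour 13), heat treatment can start at hour 13 and finishes at hour 15.
For CNC milling: deburring (finishes hour 12, plus 1-hour gap → hour 13); material receipt (finishes hour 3). Taking the maximum gives a start of hour 13, and it finishes at 13 + 9 = hour 22.
Surface grinding cannot start until CNC milling (finishes hour 22); material receipt (finishes hour 3, plus 3-hour gap → hour 6); heat treatment (finishes hour 15). The controlling bound is hour 22, so surface grinding finishes at 22 + 4 = hour 26.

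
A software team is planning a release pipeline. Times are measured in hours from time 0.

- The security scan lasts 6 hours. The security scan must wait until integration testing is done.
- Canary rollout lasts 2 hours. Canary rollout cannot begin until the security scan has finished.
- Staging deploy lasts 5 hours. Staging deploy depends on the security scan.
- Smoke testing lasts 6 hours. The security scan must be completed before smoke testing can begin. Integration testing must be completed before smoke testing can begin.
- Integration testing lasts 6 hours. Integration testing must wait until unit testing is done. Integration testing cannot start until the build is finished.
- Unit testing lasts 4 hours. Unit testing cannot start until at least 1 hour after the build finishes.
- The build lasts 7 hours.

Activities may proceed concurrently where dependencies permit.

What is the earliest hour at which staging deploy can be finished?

29

The build has no prerequisites, so it starts at hour 0 and finishes at hour 7.
Unit testing cannot begin until the build (finishes hour 7, plus 1-hour gap → hour 8). It runs from hour 8 to 8 + 4 = hour 12.
Integration testing has to wait for unit testing (finishes hour 12); the build (finishes hour 7). The latest of these is hour 12, so integration testing runs hour 12 to 12 + 6 = hour 18.
The security scan waits on integration testing (finishes hour 18), so it starts at hour 18 and finishes at 18 + 6 = hour 24.
Staging deploy cannot begin until the security scan (finishes hour 24). It runs from hour 24 to 24 + 5 = hour 29.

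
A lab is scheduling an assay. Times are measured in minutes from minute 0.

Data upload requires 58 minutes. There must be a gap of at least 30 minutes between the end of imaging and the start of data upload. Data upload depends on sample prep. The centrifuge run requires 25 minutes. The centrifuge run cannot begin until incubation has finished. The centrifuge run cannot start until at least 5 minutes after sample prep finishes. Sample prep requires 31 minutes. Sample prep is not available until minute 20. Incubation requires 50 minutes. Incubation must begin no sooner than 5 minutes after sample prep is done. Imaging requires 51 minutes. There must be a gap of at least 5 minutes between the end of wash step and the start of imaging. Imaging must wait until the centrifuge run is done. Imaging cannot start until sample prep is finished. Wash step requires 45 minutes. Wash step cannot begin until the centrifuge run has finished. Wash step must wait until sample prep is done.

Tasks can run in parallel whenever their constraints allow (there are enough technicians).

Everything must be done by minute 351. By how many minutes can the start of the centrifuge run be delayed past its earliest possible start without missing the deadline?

31

Sample prep waits on its own release at minute 20, so it starts at minute 20 and finishes at 20 + 31 = minute 51.
Incubation waits on sample prep (finishes minute 51, plus 5-minute gap → minute 56), so it starts at minute 56 and finishes at 56 + 50 = minute 106.
For the centrifuge run: incubation (finishes minute 106); sample prep (finishes minute 51, plus 5-minute gap → minute 56). Taking the maximum gives a start of minute 106, and it finishes at 106 + 25 = minute 131.

Working backward from the deadline:
To finish by minute 351, data upload (duration 58) must start no later than minute 293.
Imaging must finish before data upload (must start by minute 293, minus 30-minute gap → minute 263). With a 51-minute duration, imaging must start by 263 − 51 = minute 212.
Wash step has to be done before imaging (must start by minute 212, minus 5-minute gap → minute 207). That means finishing by minute 207, i.e. starting by 207 − 45 = minute 162.
The centrifuge run has several dependents: wash step (must start by minute 162); imaging (must start by minute 212). The earliest of those limits is minute 162, so the centrifuge run must start by 162 − 25 = minute 137.
So the centrifuge run can start as early as minute 106 and as late as minute 137, giving 137 − 106 = 31 minutes of slack.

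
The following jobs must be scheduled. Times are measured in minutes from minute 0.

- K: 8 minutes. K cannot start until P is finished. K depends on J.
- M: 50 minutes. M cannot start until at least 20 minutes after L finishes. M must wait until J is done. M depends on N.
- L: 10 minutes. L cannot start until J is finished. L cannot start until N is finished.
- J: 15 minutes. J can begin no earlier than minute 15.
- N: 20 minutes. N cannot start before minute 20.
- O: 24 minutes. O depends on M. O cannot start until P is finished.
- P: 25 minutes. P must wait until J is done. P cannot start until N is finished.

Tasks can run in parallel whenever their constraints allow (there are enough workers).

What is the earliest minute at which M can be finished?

120

After its own release at minute 20, N can start at minute 20 and finishes at minute 40.
After its own release at minute 15, J can start at minute 15 and finishes at minute 30.
L cannot start until J (finishes minute 30); N (finishes minute 40). The controlling bound is minute 40, so L finishes at 40 + 10 = minute 50.
M needs all of L (finishes minute 50, plus 20-minute gap → minute 70); J (finishes minute 30); N (finishes minute 40). That puts its earliest start at minute 70; it finishes at 70 + 50 = minute 120.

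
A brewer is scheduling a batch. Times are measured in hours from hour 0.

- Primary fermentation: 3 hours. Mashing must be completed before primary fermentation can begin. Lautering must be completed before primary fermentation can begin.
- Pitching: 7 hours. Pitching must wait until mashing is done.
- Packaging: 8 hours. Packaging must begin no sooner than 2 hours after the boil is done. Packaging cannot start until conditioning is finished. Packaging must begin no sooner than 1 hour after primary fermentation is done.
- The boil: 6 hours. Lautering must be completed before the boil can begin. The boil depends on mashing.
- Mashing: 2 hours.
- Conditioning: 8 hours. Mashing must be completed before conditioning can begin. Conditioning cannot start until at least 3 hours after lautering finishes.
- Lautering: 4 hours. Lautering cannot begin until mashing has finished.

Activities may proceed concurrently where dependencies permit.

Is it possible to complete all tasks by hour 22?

No

Mashing can start immediately at hour 0; it finishes at hour 2.
Pitching waits on mashing (finishes hour 2), so it starts at hour 2 and finishes at 2 + 7 = hour 9.
After mashing (finishes hour 2), lautering can start at hour 2 and finishes at hour 6.
Conditioning has to wait for mashing (finishes hour 2); lautering (finishes hour 6, plus 3-hour gap → hour 9). The latest of these is hour 9, so conditioning runs hour 9 to 9 + 8 = hour 17.
Primary fermentation needs all of mashing (finishes hour 2); lautering (finishes hour 6). That puts its earliest start at hour 6; it finishes at 6 + 3 = hour 9.
The boil has to wait for lautering (finishes hour 6); mashing (finishes hour 2). The latest of these is hour 6, so the boil runs hour 6 to 6 + 6 = hour 12.
Packaging cannot start until the boil (finishes hour 12, plus 2-hour gap → hour 14); conditioning (finishes hour 17); primary fermentation (finishes hour 9, plus 1-hour gap → hour 10). The controlling bound is hour 17, so packaging finishes at 17 + 8 = hour 25.
The earliest everything can be done is hour 25, which is after the deadline of 22, so it is not possible.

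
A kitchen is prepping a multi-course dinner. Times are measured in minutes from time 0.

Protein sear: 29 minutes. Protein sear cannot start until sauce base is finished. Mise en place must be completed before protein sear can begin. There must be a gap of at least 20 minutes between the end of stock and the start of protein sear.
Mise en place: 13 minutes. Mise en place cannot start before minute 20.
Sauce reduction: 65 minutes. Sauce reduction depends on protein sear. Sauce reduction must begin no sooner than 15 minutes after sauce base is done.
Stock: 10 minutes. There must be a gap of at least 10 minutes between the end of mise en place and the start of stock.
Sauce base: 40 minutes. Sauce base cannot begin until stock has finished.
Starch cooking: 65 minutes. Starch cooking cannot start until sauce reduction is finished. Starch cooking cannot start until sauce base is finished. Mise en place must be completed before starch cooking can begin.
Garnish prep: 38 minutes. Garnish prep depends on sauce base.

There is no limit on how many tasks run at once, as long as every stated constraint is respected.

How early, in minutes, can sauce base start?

Mise en place waits on its own release at minute 20, so it starts at minute 20 and finishes at 20 + 13 = minute 33.
Stock cannot begin until mise en place (finishes minute 33, plus 10-minute gap → minute 43). It runs from minute 43 to 43 + 10 = minute 53.
Sauce base waits on stock (finishes minute 53), so the earliest it can start is minute 53.

53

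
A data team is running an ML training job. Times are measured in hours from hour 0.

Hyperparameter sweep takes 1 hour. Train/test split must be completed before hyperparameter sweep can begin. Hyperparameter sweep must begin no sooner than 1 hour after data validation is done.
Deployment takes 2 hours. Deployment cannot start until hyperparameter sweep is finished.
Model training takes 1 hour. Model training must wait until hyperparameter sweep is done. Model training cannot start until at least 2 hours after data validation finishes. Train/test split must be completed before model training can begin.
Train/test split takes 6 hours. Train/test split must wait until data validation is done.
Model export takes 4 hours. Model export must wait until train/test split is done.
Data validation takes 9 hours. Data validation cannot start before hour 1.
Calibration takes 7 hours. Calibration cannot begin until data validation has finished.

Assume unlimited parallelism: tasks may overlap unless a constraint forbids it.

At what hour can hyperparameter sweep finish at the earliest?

17

After its own release at hour 1, data validation can start at hour 1 and finishes at hour 10.
After data validation (finishes hour 10), train/test split can start at hour 10 and finishes at hour 16.
Hyperparameter sweep has to wait for train/test split (finishes hour 16); data validation (finishes hour 10, plus 1-hour gap → hour 11). The latest of these is hour 16, so hyperparameter sweep runs hour 16 to 16 + 1 = hour 17.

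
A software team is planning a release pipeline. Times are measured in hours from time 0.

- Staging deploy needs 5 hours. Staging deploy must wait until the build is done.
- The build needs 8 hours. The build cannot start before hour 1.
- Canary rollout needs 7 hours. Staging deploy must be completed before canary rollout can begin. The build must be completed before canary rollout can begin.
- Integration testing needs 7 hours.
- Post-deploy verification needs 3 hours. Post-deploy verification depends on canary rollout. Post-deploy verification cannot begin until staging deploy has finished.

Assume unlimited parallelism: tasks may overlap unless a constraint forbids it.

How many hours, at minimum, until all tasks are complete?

Integration testing has no prerequisites, so it starts at hour 0 and finishes at hour 7.
The build cannot begin until its own release at hour 1. It runs from hour 1 to 1 + 8 = hour 9.
After the build (finishes hour 9), staging deploy can start at hour 9 and finishes at hour 14.
For canary rollout: staging deploy (finishes hour 14); the build (finishes hour 9). Taking the maximum gives a start of hour 14, and it finishes at 14 + 7 = hour 21.
Post-deploy verification has to wait for canary rollout (finishes hour 21); staging deploy (finishes hour 14). The latest of these is hour 21, so post-deploy verification runs hour 21 to 21 + 3 = hour 24.
All tasks are finished once the last one completes. Finish times: The build at 9, Integration testing at 7, Staging deploy at 14, Canary rollout at 21, Post-deploy verification at 24. The latest is hour 24.

24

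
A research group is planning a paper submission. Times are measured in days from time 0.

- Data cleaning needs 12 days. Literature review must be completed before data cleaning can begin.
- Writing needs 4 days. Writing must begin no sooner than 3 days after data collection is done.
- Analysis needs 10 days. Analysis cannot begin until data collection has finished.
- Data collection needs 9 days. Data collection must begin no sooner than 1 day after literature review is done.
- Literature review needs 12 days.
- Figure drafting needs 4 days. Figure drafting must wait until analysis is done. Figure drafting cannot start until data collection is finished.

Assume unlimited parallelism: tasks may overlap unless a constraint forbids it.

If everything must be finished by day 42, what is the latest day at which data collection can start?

Nothing follows figure drafting; the deadline of day 42 is its only limit. It must start by 42 − 4 = day 38.
Since figure drafting (must start by day 38) depends on it, analysis must finish by day 38. Backing off its 10-day duration gives a latest start of day 28.
Writing must finish by day 42; it takes 4 days, so it must start by 42 − 4 = day 38.
Data collection has several dependents: analysis (must start by day 28); figure drafting (must start by day 38); writing (must start by day 38, minus 3-day gap → day 35). The earliest of those limits is day 28, so data collection must start by 28 − 9 = day 19.

19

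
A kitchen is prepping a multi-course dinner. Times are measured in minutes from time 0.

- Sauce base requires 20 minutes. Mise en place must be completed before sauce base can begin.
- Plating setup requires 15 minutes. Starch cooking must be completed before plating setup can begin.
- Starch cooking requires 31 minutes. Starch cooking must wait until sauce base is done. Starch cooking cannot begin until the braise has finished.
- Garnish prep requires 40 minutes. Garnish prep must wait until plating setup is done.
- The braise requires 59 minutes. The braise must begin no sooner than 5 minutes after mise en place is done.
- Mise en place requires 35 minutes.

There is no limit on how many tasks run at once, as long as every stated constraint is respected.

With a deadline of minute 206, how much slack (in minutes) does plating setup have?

Mise en place can start immediately at minute 0; it finishes at minute 35.
The braise cannot begin until mise en place (finishes minute 35, plus 5-minute gap → minute 40). It runs from minute 40 to 40 + 59 = minute 99.
After mise en place (finishes minute 35), sauce base can start at minute 35 and finishes at minute 55.
Starch cooking cannot start until sauce base (finishes minute 55); the braise (finishes minute 99). The controlling bound is minute 99, so starch cooking finishes at 99 + 31 = minute 130.
Plating setup waits on starch cooking (finishes minute 130), so it starts at minute 130 and finishes at 130 + 15 = minute 145.

Working backward from the deadline:
Nothing follows garnish prep; the deadline of minute 206 is its only limit. It must start by 206 − 40 = minute 166.
Plating setup feeds into garnish prep (must start by minute 166); so plating setup must finish by minute 166 and therefore start by minute 151.
So plating setup can start as early as minute 130 and as late as minute 151, giving 151 − 130 = 21 minutes of slack.

21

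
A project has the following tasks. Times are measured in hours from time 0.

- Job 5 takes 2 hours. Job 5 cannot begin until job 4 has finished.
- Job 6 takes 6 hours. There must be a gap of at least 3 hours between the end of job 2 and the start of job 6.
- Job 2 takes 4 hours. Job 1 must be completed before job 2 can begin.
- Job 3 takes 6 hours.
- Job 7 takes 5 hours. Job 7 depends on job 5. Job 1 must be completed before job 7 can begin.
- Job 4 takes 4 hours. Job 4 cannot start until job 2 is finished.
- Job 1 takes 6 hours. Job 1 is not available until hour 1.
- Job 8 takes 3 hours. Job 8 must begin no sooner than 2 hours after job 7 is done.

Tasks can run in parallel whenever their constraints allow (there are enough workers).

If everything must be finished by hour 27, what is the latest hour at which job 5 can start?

To finish by hour 27, job 8 (duration 3) must start no later than hour 24.
Job 7 must finish before job 8 (must start by hour 24, minus 2-hour gap → hour 22). With a 5-hour duration, job 7 must start by 22 − 5 = hour 17.
Since job 7 (must start by hour 17) depends on it, job 5 must finish by hour 17. Backing off its 2-hour duration gives a latest start of hour 15.

15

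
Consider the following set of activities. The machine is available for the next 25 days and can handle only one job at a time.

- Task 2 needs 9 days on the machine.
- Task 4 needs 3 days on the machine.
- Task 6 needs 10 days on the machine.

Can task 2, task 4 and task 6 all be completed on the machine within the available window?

Yes

Running back to back, the jobs need 9 + 3 + 10 = 22 days on the machine.
Since 22 ≤ 25, they fit within the window.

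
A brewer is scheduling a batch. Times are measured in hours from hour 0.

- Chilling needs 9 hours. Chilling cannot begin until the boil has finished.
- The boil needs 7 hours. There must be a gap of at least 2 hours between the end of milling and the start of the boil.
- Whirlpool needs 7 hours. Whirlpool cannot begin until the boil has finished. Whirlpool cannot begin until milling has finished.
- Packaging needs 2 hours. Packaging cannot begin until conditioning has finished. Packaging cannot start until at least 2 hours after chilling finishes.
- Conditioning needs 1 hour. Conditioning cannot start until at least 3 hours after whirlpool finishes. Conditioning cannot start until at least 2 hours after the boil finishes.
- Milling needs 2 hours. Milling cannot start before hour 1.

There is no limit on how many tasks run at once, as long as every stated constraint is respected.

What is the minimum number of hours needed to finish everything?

25

After its own release at hour 1, milling can start at hour 1 and finishes at hour 3.
The boil waits on milling (finishes hour 3, plus 2-hour gap → hour 5), so it starts at hour 5 and finishes at 5 + 7 = hour 12.
Chilling cannot begin until the boil (finishes hour 12). It runs from hour 12 to 12 + 9 = hour 21.
Whirlpool needs all of the boil (finishes hour 12); milling (finishes hour 3). That puts its earliest start at hour 12; it finishes at 12 + 7 = hour 19.
Conditioning needs all of whirlpool (finishes hour 19, plus 3-hour gap → hour 22); the boil (finishes hour 12, plus 2-hour gap → hour 14). That puts its earliest start at hour 22; it finishes at 22 + 1 = hour 23.
Packaging needs all of conditioning (finishes hour 23); chilling (finishes hour 21, plus 2-hour gap → hour 23). That puts its earliest start at hour 23; it finishes at 23 + 2 = hour 25.
All tasks are finished once the last one completes. Finish times: Milling at 3, The boil at 12, Whirlpool at 19, Chilling at 21, Conditioning at 23, Packaging at 25. The latest is hour 25.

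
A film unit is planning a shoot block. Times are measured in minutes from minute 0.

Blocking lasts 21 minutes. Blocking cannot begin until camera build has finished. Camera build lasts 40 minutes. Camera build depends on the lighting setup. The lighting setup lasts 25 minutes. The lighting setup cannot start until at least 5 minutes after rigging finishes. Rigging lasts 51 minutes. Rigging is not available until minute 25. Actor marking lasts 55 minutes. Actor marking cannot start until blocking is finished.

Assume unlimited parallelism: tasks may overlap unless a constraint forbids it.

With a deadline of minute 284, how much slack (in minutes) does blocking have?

Rigging waits on its own release at minute 25, so it starts at minute 25 and finishes at 25 + 51 = minute 76.
The lighting setup waits on rigging (finishes minute 76, plus 5-minute gap → minute 81), so it starts at minute 81 and finishes at 81 + 25 = minute 106.
After the lighting setup (finishes minute 106), camera build can start at minute 106 and finishes at minute 146.
Blocking waits on camera build (finishes minute 146), so it starts at minute 146 and finishes at 146 + 21 = minute 167.

Working backward from the deadline:
Actor marking has no dependents, so it just needs to finish by minute 284. Starting by 284 − 55 = minute 229 achieves that.
Blocking must finish before actor marking (must start by minute 229). With a 21-minute duration, blocking must start by 229 − 21 = minute 208.
So blocking can start as early as minute 146 and as late as minute 208, giving 208 − 146 = 62 minutes of slack.

62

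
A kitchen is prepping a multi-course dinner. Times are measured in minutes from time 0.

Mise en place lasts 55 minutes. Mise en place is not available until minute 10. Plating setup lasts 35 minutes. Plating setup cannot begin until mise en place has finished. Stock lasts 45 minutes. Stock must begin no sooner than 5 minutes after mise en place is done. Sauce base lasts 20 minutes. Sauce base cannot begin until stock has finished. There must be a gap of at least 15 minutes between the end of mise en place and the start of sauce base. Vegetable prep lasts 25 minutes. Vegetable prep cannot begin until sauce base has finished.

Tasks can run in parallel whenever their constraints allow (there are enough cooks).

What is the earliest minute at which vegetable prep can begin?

Mise en place waits on its own release at minute 10, so it starts at minute 10 and finishes at 10 + 55 = minute 65.
After mise en place (finishes minute 65, plus 5-minute gap → minute 70), stock can start at minute 70 and finishes at minute 115.
Sauce base cannot start until stock (finishes minute 115); mise en place (finishes minute 65, plus 15-minute gap → minute 80). The controlling bound is minute 115, so sauce base finishes at 115 + 20 = minute 135.
Vegetable prep waits on sauce base (finishes minute 135), so the earliest it can start is minute 135.

135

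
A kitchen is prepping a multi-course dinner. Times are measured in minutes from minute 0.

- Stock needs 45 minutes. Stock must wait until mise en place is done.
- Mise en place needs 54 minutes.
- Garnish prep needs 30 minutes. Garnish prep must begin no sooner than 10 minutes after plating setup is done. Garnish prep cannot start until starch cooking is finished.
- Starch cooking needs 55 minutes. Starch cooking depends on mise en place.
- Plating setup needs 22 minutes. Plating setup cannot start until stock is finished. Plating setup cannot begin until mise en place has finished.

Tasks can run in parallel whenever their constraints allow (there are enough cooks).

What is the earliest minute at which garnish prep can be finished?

161

Mise en place has no prerequisites, so it starts at minute 0 and finishes at minute 54.
Starch cooking cannot begin until mise en place (finishes minute 54). It runs from minute 54 to 54 + 55 = minute 109.
After mise en place (finishes minute 54), stock can start at minute 54 and finishes at minute 99.
Plating setup has to wait for stock (finishes minute 99); mise en place (finishes minute 54). The latest of these is minute 99, so plating setup runs minute 99 to 99 + 22 = minute 121.
Garnish prep needs all of plating setup (finishes minute 121, plus 10-minute gap → minute 131); starch cooking (finishes minute 109). That puts its earliest start at minute 131; it finishes at 131 + 30 = minute 161.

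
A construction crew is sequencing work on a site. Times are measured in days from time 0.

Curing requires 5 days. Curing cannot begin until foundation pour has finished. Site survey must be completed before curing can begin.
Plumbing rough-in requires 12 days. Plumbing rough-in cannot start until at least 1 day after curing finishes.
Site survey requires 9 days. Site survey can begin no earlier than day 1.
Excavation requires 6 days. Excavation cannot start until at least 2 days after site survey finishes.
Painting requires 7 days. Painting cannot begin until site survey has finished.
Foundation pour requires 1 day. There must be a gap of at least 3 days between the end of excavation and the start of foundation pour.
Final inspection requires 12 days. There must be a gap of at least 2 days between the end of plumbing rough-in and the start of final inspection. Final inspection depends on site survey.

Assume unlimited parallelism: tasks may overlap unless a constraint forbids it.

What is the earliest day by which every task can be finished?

Site survey cannot begin until its own release at day 1. It runs from day 1 to 1 + 9 = day 10.
After site survey (finishes day 10), painting can start at day 10 and finishes at day 17.
Excavation cannot begin until site survey (finishes day 10, plus 2-day gap → day 12). It runs from day 12 to 12 + 6 = day 18.
After excavation (finishes day 18, plus 3-day gap → day 21), foundation pour can start at day 21 and finishes at day 22.
For curing: foundation pour (finishes day 22); site survey (finishes day 10). Taking the maximum gives a start of day 22, and it finishes at 22 + 5 = day 27.
Plumbing rough-in waits on curing (finishes day 27, plus 1-day gap → day 28), so it starts at day 28 and finishes at 28 + 12 = day 40.
Final inspection cannot start until plumbing rough-in (finishes day 40, plus 2-day gap → day 42); site survey (finishes day 10). The controlling bound is day 42, so final inspection finishes at 42 + 12 = day 54.
All tasks are finished once the last one completes. Finish times: Site survey at 10, Excavation at 18, Foundation pour at 22, Curing at 27, Plumbing rough-in at 40, Painting at 17, Final inspection at 54. The latest is day 54.

54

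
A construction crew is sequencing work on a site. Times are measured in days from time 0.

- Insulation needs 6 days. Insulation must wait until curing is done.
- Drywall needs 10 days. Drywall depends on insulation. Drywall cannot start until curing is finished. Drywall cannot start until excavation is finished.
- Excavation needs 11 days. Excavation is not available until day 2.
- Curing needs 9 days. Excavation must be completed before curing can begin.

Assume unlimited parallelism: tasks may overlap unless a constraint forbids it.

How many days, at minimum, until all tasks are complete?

38

After its own release at day 2, excavation can start at day 2 and finishes at day 13.
Curing cannot begin until excavation (finishes day 13). It runs from day 13 to 13 + 9 = day 22.
After curing (finishes day 22), insulation can start at day 22 and finishes at day 28.
Drywall needs all of insulation (finishes day 28); curing (finishes day 22); excavation (finishes day 13). That puts its earliest start at day 28; it finishes at 28 + 10 = day 38.
All tasks are finished once the last one completes. Finish times: Excavation at 13, Curing at 22, Insulation at 28, Drywall at 38. The latest is day 38.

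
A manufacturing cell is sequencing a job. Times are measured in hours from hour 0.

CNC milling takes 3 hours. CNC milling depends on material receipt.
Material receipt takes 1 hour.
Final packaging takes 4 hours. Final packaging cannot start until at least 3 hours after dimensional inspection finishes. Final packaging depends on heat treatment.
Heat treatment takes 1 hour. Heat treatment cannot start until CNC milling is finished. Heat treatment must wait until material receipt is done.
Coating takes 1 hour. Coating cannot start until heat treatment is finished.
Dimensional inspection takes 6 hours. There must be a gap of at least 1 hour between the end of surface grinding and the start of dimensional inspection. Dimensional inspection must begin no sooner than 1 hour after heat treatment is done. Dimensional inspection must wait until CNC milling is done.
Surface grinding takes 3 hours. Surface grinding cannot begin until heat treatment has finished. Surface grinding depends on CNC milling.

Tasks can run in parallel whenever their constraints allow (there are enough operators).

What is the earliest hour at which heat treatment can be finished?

5

Material receipt can start immediately at hour 0; it finishes at hour 1.
CNC milling waits on material receipt (finishes hour 1), so it starts at hour 1 and finishes at 1 + 3 = hour 4.
Heat treatment cannot start until CNC milling (finishes hour 4); material receipt (finishes hour 1). The controlling bound is hour 4, so heat treatment finishes at 4 + 1 = hour 5.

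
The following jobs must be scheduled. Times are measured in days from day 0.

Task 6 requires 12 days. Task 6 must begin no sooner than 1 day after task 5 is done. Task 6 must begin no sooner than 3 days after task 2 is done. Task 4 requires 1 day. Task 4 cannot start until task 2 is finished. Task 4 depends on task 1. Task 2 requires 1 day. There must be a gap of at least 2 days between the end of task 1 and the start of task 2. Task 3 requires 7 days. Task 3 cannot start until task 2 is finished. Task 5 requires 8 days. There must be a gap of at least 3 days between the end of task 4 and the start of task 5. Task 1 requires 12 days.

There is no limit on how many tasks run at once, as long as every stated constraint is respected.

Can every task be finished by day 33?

Task 1 can start immediately at day 0; it finishes at day 12.
Task 2 cannot begin until task 1 (finishes day 12, plus 2-day gap → day 14). It runs from day 14 to 14 + 1 = day 15.
Task 4 has to wait for task 2 (finishes day 15); task 1 (finishes day 12). The latest of these is day 15, so task 4 runs day 15 to 15 + 1 = day 16.
After task 4 (finishes day 16, plus 3-day gap → day 19), task 5 can start at day 19 and finishes at day 27.
For task 6: task 5 (finishes day 27, plus 1-day gap → day 28); task 2 (finishes day 15, plus 3-day gap → day 18). Taking the maximum gives a start of day 28, and it finishes at 28 + 12 = day 40.
Task 3 waits on task 2 (finishes day 15), so it starts at day 15 and finishes at 15 + 7 = day 22.
The earliest everything can be done is day 40, which is after the deadline of 33, so it is not possible.

No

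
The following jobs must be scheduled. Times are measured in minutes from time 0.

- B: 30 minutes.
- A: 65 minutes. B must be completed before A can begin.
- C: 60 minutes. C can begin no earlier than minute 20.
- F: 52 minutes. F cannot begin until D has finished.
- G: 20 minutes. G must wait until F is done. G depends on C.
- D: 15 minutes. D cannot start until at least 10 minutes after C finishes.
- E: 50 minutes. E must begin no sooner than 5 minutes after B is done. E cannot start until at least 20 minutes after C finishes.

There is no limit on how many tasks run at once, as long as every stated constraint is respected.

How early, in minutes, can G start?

After its own release at minute 20, C can start at minute 20 and finishes at minute 80.
After C (finishes minute 80, plus 10-minute gap → minute 90), D can start at minute 90 and finishes at minute 105.
F cannot begin until D (finishes minute 105). It runs from minute 105 to 105 + 52 = minute 157.
G waits on F (finishes minute 157); C (finishes minute 80). The latest of these is minute 157, which is the earliest G can start.

157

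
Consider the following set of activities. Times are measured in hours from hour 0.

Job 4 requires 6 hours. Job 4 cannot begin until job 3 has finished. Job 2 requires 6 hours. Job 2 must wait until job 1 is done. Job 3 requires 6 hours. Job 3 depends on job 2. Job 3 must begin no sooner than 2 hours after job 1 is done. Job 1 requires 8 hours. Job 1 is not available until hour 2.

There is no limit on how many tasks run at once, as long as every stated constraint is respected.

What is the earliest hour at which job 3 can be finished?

Job 1 waits on its own release at hour 2, so it starts at hour 2 and finishes at 2 + 8 = hour 10.
After job 1 (finishes hour 10), job 2 can start at hour 10 and finishes at hour 16.
For job 3: job 2 (finishes hour 16); job 1 (finishes hour 10, plus 2-hour gap → hour 12). Taking the maximum gives a start of hour 16, and it finishes at 16 + 6 = hour 22.

22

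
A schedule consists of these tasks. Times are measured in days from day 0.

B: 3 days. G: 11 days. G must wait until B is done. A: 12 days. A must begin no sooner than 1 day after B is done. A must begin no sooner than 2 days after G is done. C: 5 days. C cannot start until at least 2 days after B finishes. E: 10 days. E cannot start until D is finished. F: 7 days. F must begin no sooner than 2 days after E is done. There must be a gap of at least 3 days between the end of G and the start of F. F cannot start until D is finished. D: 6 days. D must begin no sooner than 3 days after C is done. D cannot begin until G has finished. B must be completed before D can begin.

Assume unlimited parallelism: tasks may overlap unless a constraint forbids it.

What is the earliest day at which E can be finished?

Nothing blocks B, so it runs from day 0 to day 3.
After B (finishes day 3), G can start at day 3 and finishes at day 14.
C waits on B (finishes day 3, plus 2-day gap → day 5), so it starts at day 5 and finishes at 5 + 5 = day 10.
D needs all of C (finishes day 10, plus 3-day gap → day 13); G (finishes day 14); B (finishes day 3). That puts its earliest start at day 14; it finishes at 14 + 6 = day 20.
E cannot begin until D (finishes day 20). It runs from day 20 to 20 + 10 = day 30.

30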